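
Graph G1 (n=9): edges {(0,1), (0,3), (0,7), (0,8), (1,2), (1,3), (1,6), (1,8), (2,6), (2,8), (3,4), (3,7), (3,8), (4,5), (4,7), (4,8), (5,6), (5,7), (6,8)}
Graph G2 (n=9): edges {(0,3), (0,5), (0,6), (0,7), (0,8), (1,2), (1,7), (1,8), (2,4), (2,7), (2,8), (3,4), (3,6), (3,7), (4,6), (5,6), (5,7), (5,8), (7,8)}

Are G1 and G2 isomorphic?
Yes, isomorphic

The graphs are isomorphic.
One valid mapping φ: V(G1) → V(G2): 0→5, 1→8, 2→1, 3→0, 4→3, 5→4, 6→2, 7→6, 8→7

Verify φ preserves adjacency — for each edge of G1, its image is an edge of G2:
  (0,1) → (φ(0),φ(1)) = (5,8) ∈ E(G2) ✓
  (0,3) → (φ(0),φ(3)) = (0,5) ∈ E(G2) ✓
  (0,7) → (φ(0),φ(7)) = (5,6) ∈ E(G2) ✓
  (0,8) → (φ(0),φ(8)) = (5,7) ∈ E(G2) ✓
  (1,2) → (φ(1),φ(2)) = (1,8) ∈ E(G2) ✓
  (1,3) → (φ(1),φ(3)) = (0,8) ∈ E(G2) ✓
  (1,6) → (φ(1),φ(6)) = (2,8) ∈ E(G2) ✓
  (1,8) → (φ(1),φ(8)) = (7,8) ∈ E(G2) ✓
  (2,6) → (φ(2),φ(6)) = (1,2) ∈ E(G2) ✓
  (2,8) → (φ(2),φ(8)) = (1,7) ∈ E(G2) ✓
  (3,4) → (φ(3),φ(4)) = (0,3) ∈ E(G2) ✓
  (3,7) → (φ(3),φ(7)) = (0,6) ∈ E(G2) ✓
  (3,8) → (φ(3),φ(8)) = (0,7) ∈ E(G2) ✓
  (4,5) → (φ(4),φ(5)) = (3,4) ∈ E(G2) ✓
  (4,7) → (φ(4),φ(7)) = (3,6) ∈ E(G2) ✓
  (4,8) → (φ(4),φ(8)) = (3,7) ∈ E(G2) ✓
  (5,6) → (φ(5),φ(6)) = (2,4) ∈ E(G2) ✓
  (5,7) → (φ(5),φ(7)) = (4,6) ∈ E(G2) ✓
  (6,8) → (φ(6),φ(8)) = (2,7) ∈ E(G2) ✓
All 19 edges of G1 map to edges of G2, and |E(G1)| = |E(G2)| = 19, so φ is a bijection on edges as well as vertices. Hence G1 ≅ G2.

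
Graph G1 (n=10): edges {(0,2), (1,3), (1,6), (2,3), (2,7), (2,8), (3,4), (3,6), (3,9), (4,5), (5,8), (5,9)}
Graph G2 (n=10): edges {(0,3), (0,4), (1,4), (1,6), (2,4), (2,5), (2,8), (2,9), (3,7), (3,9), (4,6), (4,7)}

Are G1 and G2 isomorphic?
Yes, isomorphic

The graphs are isomorphic.
One valid mapping φ: V(G1) → V(G2): 0→5, 1→1, 2→2, 3→4, 4→7, 5→3, 6→6, 7→8, 8→9, 9→0

Verify φ preserves adjacency — for each edge of G1, its image is an edge of G2:
  (0,2) → (φ(0),φ(2)) = (2,5) ∈ E(G2) ✓
  (1,3) → (φ(1),φ(3)) = (1,4) ∈ E(G2) ✓
  (1,6) → (φ(1),φ(6)) = (1,6) ∈ E(G2) ✓
  (2,3) → (φ(2),φ(3)) = (2,4) ∈ E(G2) ✓
  (2,7) → (φ(2),φ(7)) = (2,8) ∈ E(G2) ✓
  (2,8) → (φ(2),φ(8)) = (2,9) ∈ E(G2) ✓
  (3,4) → (φ(3),φ(4)) = (4,7) ∈ E(G2) ✓
  (3,6) → (φ(3),φ(6)) = (4,6) ∈ E(G2) ✓
  (3,9) → (φ(3),φ(9)) = (0,4) ∈ E(G2) ✓
  (4,5) → (φ(4),φ(5)) = (3,7) ∈ E(G2) ✓
  (5,8) → (φ(5),φ(8)) = (3,9) ∈ E(G2) ✓
  (5,9) → (φ(5),φ(9)) = (0,3) ∈ E(G2) ✓
All 12 edges of G1 map to edges of G2, and |E(G1)| = |E(G2)| = 12, so φ is a bijection on edges as well as vertices. Hence G1 ≅ G2.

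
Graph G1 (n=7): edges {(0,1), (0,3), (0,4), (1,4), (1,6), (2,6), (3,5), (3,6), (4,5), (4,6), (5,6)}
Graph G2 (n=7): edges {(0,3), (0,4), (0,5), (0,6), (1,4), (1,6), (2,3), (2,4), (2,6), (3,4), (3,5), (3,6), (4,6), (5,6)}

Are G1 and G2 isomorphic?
No, not isomorphic

The graphs are NOT isomorphic.

Counting triangles (3-cliques): G1 has 4, G2 has 11.
Triangle count is an isomorphism invariant, so differing triangle counts rule out isomorphism.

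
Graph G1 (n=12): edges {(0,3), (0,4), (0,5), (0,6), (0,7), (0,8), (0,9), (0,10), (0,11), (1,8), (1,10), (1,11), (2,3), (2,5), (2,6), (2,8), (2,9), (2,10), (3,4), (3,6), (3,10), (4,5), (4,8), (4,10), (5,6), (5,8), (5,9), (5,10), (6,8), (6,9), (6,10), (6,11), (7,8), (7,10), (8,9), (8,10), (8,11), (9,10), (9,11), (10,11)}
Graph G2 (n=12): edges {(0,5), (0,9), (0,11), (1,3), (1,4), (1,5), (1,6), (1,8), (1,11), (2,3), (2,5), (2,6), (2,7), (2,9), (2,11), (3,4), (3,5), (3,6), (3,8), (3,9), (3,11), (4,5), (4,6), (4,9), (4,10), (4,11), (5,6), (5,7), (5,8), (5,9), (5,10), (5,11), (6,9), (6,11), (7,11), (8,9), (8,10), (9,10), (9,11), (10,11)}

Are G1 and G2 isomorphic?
Yes, isomorphic

The graphs are isomorphic.
One valid mapping φ: V(G1) → V(G2): 0→9, 1→7, 2→1, 3→8, 4→10, 5→4, 6→3, 7→0, 8→11, 9→6, 10→5, 11→2

Verify φ preserves adjacency — for each edge of G1, its image is an edge of G2:
  (0,3) → (φ(0),φ(3)) = (8,9) ∈ E(G2) ✓
  (0,4) → (φ(0),φ(4)) = (9,10) ∈ E(G2) ✓
  (0,5) → (φ(0),φ(5)) = (4,9) ∈ E(G2) ✓
  (0,6) → (φ(0),φ(6)) = (3,9) ∈ E(G2) ✓
  (0,7) → (φ(0),φ(7)) = (0,9) ∈ E(G2) ✓
  (0,8) → (φ(0),φ(8)) = (9,11) ∈ E(G2) ✓
  (0,9) → (φ(0),φ(9)) = (6,9) ∈ E(G2) ✓
  (0,10) → (φ(0),φ(10)) = (5,9) ∈ E(G2) ✓
  (0,11) → (φ(0),φ(11)) = (2,9) ∈ E(G2) ✓
  (1,8) → (φ(1),φ(8)) = (7,11) ∈ E(G2) ✓
  (1,10) → (φ(1),φ(10)) = (5,7) ∈ E(G2) ✓
  (1,11) → (φ(1),φ(11)) = (2,7) ∈ E(G2) ✓
  (2,3) → (φ(2),φ(3)) = (1,8) ∈ E(G2) ✓
  (2,5) → (φ(2),φ(5)) = (1,4) ∈ E(G2) ✓
  (2,6) → (φ(2),φ(6)) = (1,3) ∈ E(G2) ✓
  (2,8) → (φ(2),φ(8)) = (1,11) ∈ E(G2) ✓
  (2,9) → (φ(2),φ(9)) = (1,6) ∈ E(G2) ✓
  (2,10) → (φ(2),φ(10)) = (1,5) ∈ E(G2) ✓
  (3,4) → (φ(3),φ(4)) = (8,10) ∈ E(G2) ✓
  (3,6) → (φ(3),φ(6)) = (3,8) ∈ E(G2) ✓
  (3,10) → (φ(3),φ(10)) = (5,8) ∈ E(G2) ✓
  (4,5) → (φ(4),φ(5)) = (4,10) ∈ E(G2) ✓
  (4,8) → (φ(4),φ(8)) = (10,11) ∈ E(G2) ✓
  (4,10) → (φ(4),φ(10)) = (5,10) ∈ E(G2) ✓
  (5,6) → (φ(5),φ(6)) = (3,4) ∈ E(G2) ✓
  (5,8) → (φ(5),φ(8)) = (4,11) ∈ E(G2) ✓
  (5,9) → (φ(5),φ(9)) = (4,6) ∈ E(G2) ✓
  (5,10) → (φ(5),φ(10)) = (4,5) ∈ E(G2) ✓
  (6,8) → (φ(6),φ(8)) = (3,11) ∈ E(G2) ✓
  (6,9) → (φ(6),φ(9)) = (3,6) ∈ E(G2) ✓
  (6,10) → (φ(6),φ(10)) = (3,5) ∈ E(G2) ✓
  (6,11) → (φ(6),φ(11)) = (2,3) ∈ E(G2) ✓
  (7,8) → (φ(7),φ(8)) = (0,11) ∈ E(G2) ✓
  (7,10) → (φ(7),φ(10)) = (0,5) ∈ E(G2) ✓
  (8,9) → (φ(8),φ(9)) = (6,11) ∈ E(G2) ✓
  (8,10) → (φ(8),φ(10)) = (5,11) ∈ E(G2) ✓
  (8,11) → (φ(8),φ(11)) = (2,11) ∈ E(G2) ✓
  (9,10) → (φ(9),φ(10)) = (5,6) ∈ E(G2) ✓
  (9,11) → (φ(9),φ(11)) = (2,6) ∈ E(G2) ✓
  (10,11) → (φ(10),φ(11)) = (2,5) ∈ E(G2) ✓
All 40 edges of G1 map to edges of G2, and |E(G1)| = |E(G2)| = 40, so φ is a bijection on edges as well as vertices. Hence G1 ≅ G2.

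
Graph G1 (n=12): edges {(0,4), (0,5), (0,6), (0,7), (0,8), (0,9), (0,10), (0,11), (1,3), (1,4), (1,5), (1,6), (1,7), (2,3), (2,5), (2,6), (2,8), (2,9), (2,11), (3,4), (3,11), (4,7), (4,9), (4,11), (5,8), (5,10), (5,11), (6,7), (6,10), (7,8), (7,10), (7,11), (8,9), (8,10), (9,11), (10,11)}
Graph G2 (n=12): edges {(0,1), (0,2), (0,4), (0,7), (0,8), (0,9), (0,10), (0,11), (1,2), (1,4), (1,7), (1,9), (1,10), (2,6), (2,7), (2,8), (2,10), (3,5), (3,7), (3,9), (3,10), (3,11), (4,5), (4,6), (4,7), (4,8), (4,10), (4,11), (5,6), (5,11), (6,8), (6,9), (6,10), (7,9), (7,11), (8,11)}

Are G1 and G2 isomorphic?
Yes, isomorphic

The graphs are isomorphic.
One valid mapping φ: V(G1) → V(G2): 0→0, 1→3, 2→6, 3→5, 4→11, 5→10, 6→9, 7→7, 8→2, 9→8, 10→1, 11→4

Verify φ preserves adjacency — for each edge of G1, its image is an edge of G2:
  (0,4) → (φ(0),φ(4)) = (0,11) ∈ E(G2) ✓
  (0,5) → (φ(0),φ(5)) = (0,10) ∈ E(G2) ✓
  (0,6) → (φ(0),φ(6)) = (0,9) ∈ E(G2) ✓
  (0,7) → (φ(0),φ(7)) = (0,7) ∈ E(G2) ✓
  (0,8) → (φ(0),φ(8)) = (0,2) ∈ E(G2) ✓
  (0,9) → (φ(0),φ(9)) = (0,8) ∈ E(G2) ✓
  (0,10) → (φ(0),φ(10)) = (0,1) ∈ E(G2) ✓
  (0,11) → (φ(0),φ(11)) = (0,4) ∈ E(G2) ✓
  (1,3) → (φ(1),φ(3)) = (3,5) ∈ E(G2) ✓
  (1,4) → (φ(1),φ(4)) = (3,11) ∈ E(G2) ✓
  (1,5) → (φ(1),φ(5)) = (3,10) ∈ E(G2) ✓
  (1,6) → (φ(1),φ(6)) = (3,9) ∈ E(G2) ✓
  (1,7) → (φ(1),φ(7)) = (3,7) ∈ E(G2) ✓
  (2,3) → (φ(2),φ(3)) = (5,6) ∈ E(G2) ✓
  (2,5) → (φ(2),φ(5)) = (6,10) ∈ E(G2) ✓
  (2,6) → (φ(2),φ(6)) = (6,9) ∈ E(G2) ✓
  (2,8) → (φ(2),φ(8)) = (2,6) ∈ E(G2) ✓
  (2,9) → (φ(2),φ(9)) = (6,8) ∈ E(G2) ✓
  (2,11) → (φ(2),φ(11)) = (4,6) ∈ E(G2) ✓
  (3,4) → (φ(3),φ(4)) = (5,11) ∈ E(G2) ✓
  (3,11) → (φ(3),φ(11)) = (4,5) ∈ E(G2) ✓
  (4,7) → (φ(4),φ(7)) = (7,11) ∈ E(G2) ✓
  (4,9) → (φ(4),φ(9)) = (8,11) ∈ E(G2) ✓
  (4,11) → (φ(4),φ(11)) = (4,11) ∈ E(G2) ✓
  (5,8) → (φ(5),φ(8)) = (2,10) ∈ E(G2) ✓
  (5,10) → (φ(5),φ(10)) = (1,10) ∈ E(G2) ✓
  (5,11) → (φ(5),φ(11)) = (4,10) ∈ E(G2) ✓
  (6,7) → (φ(6),φ(7)) = (7,9) ∈ E(G2) ✓
  (6,10) → (φ(6),φ(10)) = (1,9) ∈ E(G2) ✓
  (7,8) → (φ(7),φ(8)) = (2,7) ∈ E(G2) ✓
  (7,10) → (φ(7),φ(10)) = (1,7) ∈ E(G2) ✓
  (7,11) → (φ(7),φ(11)) = (4,7) ∈ E(G2) ✓
  (8,9) → (φ(8),φ(9)) = (2,8) ∈ E(G2) ✓
  (8,10) → (φ(8),φ(10)) = (1,2) ∈ E(G2) ✓
  (9,11) → (φ(9),φ(11)) = (4,8) ∈ E(G2) ✓
  (10,11) → (φ(10),φ(11)) = (1,4) ∈ E(G2) ✓
All 36 edges of G1 map to edges of G2, and |E(G1)| = |E(G2)| = 36, so φ is a bijection on edges as well as vertices. Hence G1 ≅ G2.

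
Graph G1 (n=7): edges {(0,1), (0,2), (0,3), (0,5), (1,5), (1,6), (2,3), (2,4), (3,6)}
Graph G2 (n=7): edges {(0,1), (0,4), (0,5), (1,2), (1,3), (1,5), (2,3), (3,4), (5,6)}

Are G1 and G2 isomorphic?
Yes, isomorphic

The graphs are isomorphic.
One valid mapping φ: V(G1) → V(G2): 0→1, 1→3, 2→5, 3→0, 4→6, 5→2, 6→4

Verify φ preserves adjacency — for each edge of G1, its image is an edge of G2:
  (0,1) → (φ(0),φ(1)) = (1,3) ∈ E(G2) ✓
  (0,2) → (φ(0),φ(2)) = (1,5) ∈ E(G2) ✓
  (0,3) → (φ(0),φ(3)) = (0,1) ∈ E(G2) ✓
  (0,5) → (φ(0),φ(5)) = (1,2) ∈ E(G2) ✓
  (1,5) → (φ(1),φ(5)) = (2,3) ∈ E(G2) ✓
  (1,6) → (φ(1),φ(6)) = (3,4) ∈ E(G2) ✓
  (2,3) → (φ(2),φ(3)) = (0,5) ∈ E(G2) ✓
  (2,4) → (φ(2),φ(4)) = (5,6) ∈ E(G2) ✓
  (3,6) → (φ(3),φ(6)) = (0,4) ∈ E(G2) ✓
All 9 edges of G1 map to edges of G2, and |E(G1)| = |E(G2)| = 9, so φ is a bijection on edges as well as vertices. Hence G1 ≅ G2.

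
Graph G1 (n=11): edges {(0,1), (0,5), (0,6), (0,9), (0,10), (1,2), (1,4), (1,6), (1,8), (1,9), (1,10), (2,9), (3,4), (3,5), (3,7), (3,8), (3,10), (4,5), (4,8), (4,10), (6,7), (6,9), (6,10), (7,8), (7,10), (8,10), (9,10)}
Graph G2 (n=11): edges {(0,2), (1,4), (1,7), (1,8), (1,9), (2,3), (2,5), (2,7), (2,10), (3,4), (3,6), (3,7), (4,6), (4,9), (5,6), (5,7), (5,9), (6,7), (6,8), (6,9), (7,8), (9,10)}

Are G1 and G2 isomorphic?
No, not isomorphic

The graphs are NOT isomorphic.

Degrees in G1: deg(0)=5, deg(1)=7, deg(2)=2, deg(3)=5, deg(4)=5, deg(5)=3, deg(6)=5, deg(7)=4, deg(8)=5, deg(9)=5, deg(10)=8.
Sorted degree sequence of G1: [8, 7, 5, 5, 5, 5, 5, 5, 4, 3, 2].
Degrees in G2: deg(0)=1, deg(1)=4, deg(2)=5, deg(3)=4, deg(4)=4, deg(5)=4, deg(6)=6, deg(7)=6, deg(8)=3, deg(9)=5, deg(10)=2.
Sorted degree sequence of G2: [6, 6, 5, 5, 4, 4, 4, 4, 3, 2, 1].
The (sorted) degree sequence is an isomorphism invariant, so since G1 and G2 have different degree sequences they cannot be isomorphic.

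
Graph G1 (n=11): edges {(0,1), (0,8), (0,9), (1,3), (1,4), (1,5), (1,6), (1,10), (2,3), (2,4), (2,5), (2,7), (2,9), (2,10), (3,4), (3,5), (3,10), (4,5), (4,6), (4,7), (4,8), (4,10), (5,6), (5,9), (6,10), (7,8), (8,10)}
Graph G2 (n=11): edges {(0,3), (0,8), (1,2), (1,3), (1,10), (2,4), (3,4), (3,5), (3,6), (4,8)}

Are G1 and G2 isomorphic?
No, not isomorphic

The graphs are NOT isomorphic.

Connected components of G1: 1 component(s) with vertex sets [[0, 1, 2, 3, 4, 5, 6, 7, 8, 9, 10]], sizes [11].
Connected components of G2: 3 component(s) with vertex sets [[7], [9], [0, 1, 2, 3, 4, 5, 6, 8, 10]], sizes [1, 1, 9].
The number of connected components (and the multiset of component sizes) is an isomorphism invariant — an isomorphism maps each component of G1 bijectively onto a component of G2. Since G1 has 1 component(s) and G2 has 3, they cannot be isomorphic.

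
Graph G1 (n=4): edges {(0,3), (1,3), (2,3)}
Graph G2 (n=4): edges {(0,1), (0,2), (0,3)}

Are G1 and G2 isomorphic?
Yes, isomorphic

The graphs are isomorphic.
One valid mapping φ: V(G1) → V(G2): 0→1, 1→3, 2→2, 3→0

Verify φ preserves adjacency — for each edge of G1, its image is an edge of G2:
  (0,3) → (φ(0),φ(3)) = (0,1) ∈ E(G2) ✓
  (1,3) → (φ(1),φ(3)) = (0,3) ∈ E(G2) ✓
  (2,3) → (φ(2),φ(3)) = (0,2) ∈ E(G2) ✓
All 3 edges of G1 map to edges of G2, and |E(G1)| = |E(G2)| = 3, so φ is a bijection on edges as well as vertices. Hence G1 ≅ G2.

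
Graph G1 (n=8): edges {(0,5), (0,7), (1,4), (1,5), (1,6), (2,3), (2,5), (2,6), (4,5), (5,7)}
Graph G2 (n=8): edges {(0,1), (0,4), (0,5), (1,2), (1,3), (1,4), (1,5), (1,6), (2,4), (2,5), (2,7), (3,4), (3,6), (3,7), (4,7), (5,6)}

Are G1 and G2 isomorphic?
No, not isomorphic

The graphs are NOT isomorphic.

Counting triangles (3-cliques): G1 has 2, G2 has 9.
Triangle count is an isomorphism invariant, so differing triangle counts rule out isomorphism.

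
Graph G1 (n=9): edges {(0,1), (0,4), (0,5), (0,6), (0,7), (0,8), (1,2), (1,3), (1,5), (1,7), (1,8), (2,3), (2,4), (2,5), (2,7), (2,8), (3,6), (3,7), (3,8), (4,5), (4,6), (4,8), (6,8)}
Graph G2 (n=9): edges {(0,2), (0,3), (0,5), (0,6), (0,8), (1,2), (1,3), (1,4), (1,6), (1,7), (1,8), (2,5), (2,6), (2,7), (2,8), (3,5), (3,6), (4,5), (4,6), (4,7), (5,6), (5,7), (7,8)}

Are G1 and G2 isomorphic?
Yes, isomorphic

The graphs are isomorphic.
One valid mapping φ: V(G1) → V(G2): 0→1, 1→6, 2→5, 3→0, 4→7, 5→4, 6→8, 7→3, 8→2

Verify φ preserves adjacency — for each edge of G1, its image is an edge of G2:
  (0,1) → (φ(0),φ(1)) = (1,6) ∈ E(G2) ✓
  (0,4) → (φ(0),φ(4)) = (1,7) ∈ E(G2) ✓
  (0,5) → (φ(0),φ(5)) = (1,4) ∈ E(G2) ✓
  (0,6) → (φ(0),φ(6)) = (1,8) ∈ E(G2) ✓
  (0,7) → (φ(0),φ(7)) = (1,3) ∈ E(G2) ✓
  (0,8) → (φ(0),φ(8)) = (1,2) ∈ E(G2) ✓
  (1,2) → (φ(1),φ(2)) = (5,6) ∈ E(G2) ✓
  (1,3) → (φ(1),φ(3)) = (0,6) ∈ E(G2) ✓
  (1,5) → (φ(1),φ(5)) = (4,6) ∈ E(G2) ✓
  (1,7) → (φ(1),φ(7)) = (3,6) ∈ E(G2) ✓
  (1,8) → (φ(1),φ(8)) = (2,6) ∈ E(G2) ✓
  (2,3) → (φ(2),φ(3)) = (0,5) ∈ E(G2) ✓
  (2,4) → (φ(2),φ(4)) = (5,7) ∈ E(G2) ✓
  (2,5) → (φ(2),φ(5)) = (4,5) ∈ E(G2) ✓
  (2,7) → (φ(2),φ(7)) = (3,5) ∈ E(G2) ✓
  (2,8) → (φ(2),φ(8)) = (2,5) ∈ E(G2) ✓
  (3,6) → (φ(3),φ(6)) = (0,8) ∈ E(G2) ✓
  (3,7) → (φ(3),φ(7)) = (0,3) ∈ E(G2) ✓
  (3,8) → (φ(3),φ(8)) = (0,2) ∈ E(G2) ✓
  (4,5) → (φ(4),φ(5)) = (4,7) ∈ E(G2) ✓
  (4,6) → (φ(4),φ(6)) = (7,8) ∈ E(G2) ✓
  (4,8) → (φ(4),φ(8)) = (2,7) ∈ E(G2) ✓
  (6,8) → (φ(6),φ(8)) = (2,8) ∈ E(G2) ✓
All 23 edges of G1 map to edges of G2, and |E(G1)| = |E(G2)| = 23, so φ is a bijection on edges as well as vertices. Hence G1 ≅ G2.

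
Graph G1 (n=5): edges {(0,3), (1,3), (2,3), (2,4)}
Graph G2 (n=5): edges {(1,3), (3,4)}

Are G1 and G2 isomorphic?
No, not isomorphic

The graphs are NOT isomorphic.

Connected components of G1: 1 component(s) with vertex sets [[0, 1, 2, 3, 4]], sizes [5].
Connected components of G2: 3 component(s) with vertex sets [[0], [2], [1, 3, 4]], sizes [1, 1, 3].
The number of connected components (and the multiset of component sizes) is an isomorphism invariant — an isomorphism maps each component of G1 bijectively onto a component of G2. Since G1 has 1 component(s) and G2 has 3, they cannot be isomorphic.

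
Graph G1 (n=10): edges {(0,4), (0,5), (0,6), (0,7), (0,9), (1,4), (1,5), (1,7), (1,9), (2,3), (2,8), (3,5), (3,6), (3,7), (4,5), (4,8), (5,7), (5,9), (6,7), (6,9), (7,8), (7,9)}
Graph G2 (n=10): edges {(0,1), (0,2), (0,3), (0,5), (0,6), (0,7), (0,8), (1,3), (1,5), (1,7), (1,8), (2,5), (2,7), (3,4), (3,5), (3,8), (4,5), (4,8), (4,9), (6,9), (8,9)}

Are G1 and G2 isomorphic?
No, not isomorphic

The graphs are NOT isomorphic.

Degrees in G1: deg(0)=5, deg(1)=4, deg(2)=2, deg(3)=4, deg(4)=4, deg(5)=6, deg(6)=4, deg(7)=7, deg(8)=3, deg(9)=5.
Sorted degree sequence of G1: [7, 6, 5, 5, 4, 4, 4, 4, 3, 2].
Degrees in G2: deg(0)=7, deg(1)=5, deg(2)=3, deg(3)=5, deg(4)=4, deg(5)=5, deg(6)=2, deg(7)=3, deg(8)=5, deg(9)=3.
Sorted degree sequence of G2: [7, 5, 5, 5, 5, 4, 3, 3, 3, 2].
The (sorted) degree sequence is an isomorphism invariant, so since G1 and G2 have different degree sequences they cannot be isomorphic.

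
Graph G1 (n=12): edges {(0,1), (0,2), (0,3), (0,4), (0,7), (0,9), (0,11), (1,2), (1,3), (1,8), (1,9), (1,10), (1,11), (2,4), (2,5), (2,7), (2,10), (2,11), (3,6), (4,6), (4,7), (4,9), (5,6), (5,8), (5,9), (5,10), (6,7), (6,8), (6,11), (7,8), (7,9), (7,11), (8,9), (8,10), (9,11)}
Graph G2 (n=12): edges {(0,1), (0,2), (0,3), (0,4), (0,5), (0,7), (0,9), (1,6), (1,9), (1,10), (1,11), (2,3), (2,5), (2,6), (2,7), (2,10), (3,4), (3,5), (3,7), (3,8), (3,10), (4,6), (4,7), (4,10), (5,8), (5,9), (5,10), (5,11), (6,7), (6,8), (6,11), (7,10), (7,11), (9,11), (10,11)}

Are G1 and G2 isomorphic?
Yes, isomorphic

The graphs are isomorphic.
One valid mapping φ: V(G1) → V(G2): 0→3, 1→5, 2→0, 3→8, 4→4, 5→1, 6→6, 7→7, 8→11, 9→10, 10→9, 11→2

Verify φ preserves adjacency — for each edge of G1, its image is an edge of G2:
  (0,1) → (φ(0),φ(1)) = (3,5) ∈ E(G2) ✓
  (0,2) → (φ(0),φ(2)) = (0,3) ∈ E(G2) ✓
  (0,3) → (φ(0),φ(3)) = (3,8) ∈ E(G2) ✓
  (0,4) → (φ(0),φ(4)) = (3,4) ∈ E(G2) ✓
  (0,7) → (φ(0),φ(7)) = (3,7) ∈ E(G2) ✓
  (0,9) → (φ(0),φ(9)) = (3,10) ∈ E(G2) ✓
  (0,11) → (φ(0),φ(11)) = (2,3) ∈ E(G2) ✓
  (1,2) → (φ(1),φ(2)) = (0,5) ∈ E(G2) ✓
  (1,3) → (φ(1),φ(3)) = (5,8) ∈ E(G2) ✓
  (1,8) → (φ(1),φ(8)) = (5,11) ∈ E(G2) ✓
  (1,9) → (φ(1),φ(9)) = (5,10) ∈ E(G2) ✓
  (1,10) → (φ(1),φ(10)) = (5,9) ∈ E(G2) ✓
  (1,11) → (φ(1),φ(11)) = (2,5) ∈ E(G2) ✓
  (2,4) → (φ(2),φ(4)) = (0,4) ∈ E(G2) ✓
  (2,5) → (φ(2),φ(5)) = (0,1) ∈ E(G2) ✓
  (2,7) → (φ(2),φ(7)) = (0,7) ∈ E(G2) ✓
  (2,10) → (φ(2),φ(10)) = (0,9) ∈ E(G2) ✓
  (2,11) → (φ(2),φ(11)) = (0,2) ∈ E(G2) ✓
  (3,6) → (φ(3),φ(6)) = (6,8) ∈ E(G2) ✓
  (4,6) → (φ(4),φ(6)) = (4,6) ∈ E(G2) ✓
  (4,7) → (φ(4),φ(7)) = (4,7) ∈ E(G2) ✓
  (4,9) → (φ(4),φ(9)) = (4,10) ∈ E(G2) ✓
  (5,6) → (φ(5),φ(6)) = (1,6) ∈ E(G2) ✓
  (5,8) → (φ(5),φ(8)) = (1,11) ∈ E(G2) ✓
  (5,9) → (φ(5),φ(9)) = (1,10) ∈ E(G2) ✓
  (5,10) → (φ(5),φ(10)) = (1,9) ∈ E(G2) ✓
  (6,7) → (φ(6),φ(7)) = (6,7) ∈ E(G2) ✓
  (6,8) → (φ(6),φ(8)) = (6,11) ∈ E(G2) ✓
  (6,11) → (φ(6),φ(11)) = (2,6) ∈ E(G2) ✓
  (7,8) → (φ(7),φ(8)) = (7,11) ∈ E(G2) ✓
  (7,9) → (φ(7),φ(9)) = (7,10) ∈ E(G2) ✓
  (7,11) → (φ(7),φ(11)) = (2,7) ∈ E(G2) ✓
  (8,9) → (φ(8),φ(9)) = (10,11) ∈ E(G2) ✓
  (8,10) → (φ(8),φ(10)) = (9,11) ∈ E(G2) ✓
  (9,11) → (φ(9),φ(11)) = (2,10) ∈ E(G2) ✓
All 35 edges of G1 map to edges of G2, and |E(G1)| = |E(G2)| = 35, so φ is a bijection on edges as well as vertices. Hence G1 ≅ G2.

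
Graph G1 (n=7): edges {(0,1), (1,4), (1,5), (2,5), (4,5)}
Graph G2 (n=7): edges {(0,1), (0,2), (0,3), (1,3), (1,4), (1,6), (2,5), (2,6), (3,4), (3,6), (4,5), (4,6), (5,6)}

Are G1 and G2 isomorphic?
No, not isomorphic

The graphs are NOT isomorphic.

Counting triangles (3-cliques): G1 has 1, G2 has 7.
Triangle count is an isomorphism invariant, so differing triangle counts rule out isomorphism.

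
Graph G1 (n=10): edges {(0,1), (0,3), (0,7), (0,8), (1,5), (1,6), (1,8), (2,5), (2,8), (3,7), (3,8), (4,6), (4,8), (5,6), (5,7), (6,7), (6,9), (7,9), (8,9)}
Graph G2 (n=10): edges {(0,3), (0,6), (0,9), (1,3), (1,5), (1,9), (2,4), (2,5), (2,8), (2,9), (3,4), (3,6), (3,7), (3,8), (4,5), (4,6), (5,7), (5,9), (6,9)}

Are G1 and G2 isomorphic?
Yes, isomorphic

The graphs are isomorphic.
One valid mapping φ: V(G1) → V(G2): 0→6, 1→4, 2→8, 3→0, 4→7, 5→2, 6→5, 7→9, 8→3, 9→1

Verify φ preserves adjacency — for each edge of G1, its image is an edge of G2:
  (0,1) → (φ(0),φ(1)) = (4,6) ∈ E(G2) ✓
  (0,3) → (φ(0),φ(3)) = (0,6) ∈ E(G2) ✓
  (0,7) → (φ(0),φ(7)) = (6,9) ∈ E(G2) ✓
  (0,8) → (φ(0),φ(8)) = (3,6) ∈ E(G2) ✓
  (1,5) → (φ(1),φ(5)) = (2,4) ∈ E(G2) ✓
  (1,6) → (φ(1),φ(6)) = (4,5) ∈ E(G2) ✓
  (1,8) → (φ(1),φ(8)) = (3,4) ∈ E(G2) ✓
  (2,5) → (φ(2),φ(5)) = (2,8) ∈ E(G2) ✓
  (2,8) → (φ(2),φ(8)) = (3,8) ∈ E(G2) ✓
  (3,7) → (φ(3),φ(7)) = (0,9) ∈ E(G2) ✓
  (3,8) → (φ(3),φ(8)) = (0,3) ∈ E(G2) ✓
  (4,6) → (φ(4),φ(6)) = (5,7) ∈ E(G2) ✓
  (4,8) → (φ(4),φ(8)) = (3,7) ∈ E(G2) ✓
  (5,6) → (φ(5),φ(6)) = (2,5) ∈ E(G2) ✓
  (5,7) → (φ(5),φ(7)) = (2,9) ∈ E(G2) ✓
  (6,7) → (φ(6),φ(7)) = (5,9) ∈ E(G2) ✓
  (6,9) → (φ(6),φ(9)) = (1,5) ∈ E(G2) ✓
  (7,9) → (φ(7),φ(9)) = (1,9) ∈ E(G2) ✓
  (8,9) → (φ(8),φ(9)) = (1,3) ∈ E(G2) ✓
All 19 edges of G1 map to edges of G2, and |E(G1)| = |E(G2)| = 19, so φ is a bijection on edges as well as vertices. Hence G1 ≅ G2.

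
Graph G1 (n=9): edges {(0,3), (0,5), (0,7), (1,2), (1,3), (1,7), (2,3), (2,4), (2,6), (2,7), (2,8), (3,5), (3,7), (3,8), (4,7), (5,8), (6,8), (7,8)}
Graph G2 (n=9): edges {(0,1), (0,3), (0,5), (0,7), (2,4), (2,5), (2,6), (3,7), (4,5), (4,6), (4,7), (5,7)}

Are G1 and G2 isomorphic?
No, not isomorphic

The graphs are NOT isomorphic.

Connected components of G1: 1 component(s) with vertex sets [[0, 1, 2, 3, 4, 5, 6, 7, 8]], sizes [9].
Connected components of G2: 2 component(s) with vertex sets [[8], [0, 1, 2, 3, 4, 5, 6, 7]], sizes [1, 8].
The number of connected components (and the multiset of component sizes) is an isomorphism invariant — an isomorphism maps each component of G1 bijectively onto a component of G2. Since G1 has 1 component(s) and G2 has 2, they cannot be isomorphic.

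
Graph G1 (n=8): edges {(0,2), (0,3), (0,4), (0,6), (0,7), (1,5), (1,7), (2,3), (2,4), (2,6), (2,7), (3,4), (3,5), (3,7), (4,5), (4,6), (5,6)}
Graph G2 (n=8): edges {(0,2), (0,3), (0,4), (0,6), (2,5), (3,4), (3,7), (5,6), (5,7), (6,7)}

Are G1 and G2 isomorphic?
No, not isomorphic

The graphs are NOT isomorphic.

Degrees in G1: deg(0)=5, deg(1)=2, deg(2)=5, deg(3)=5, deg(4)=5, deg(5)=4, deg(6)=4, deg(7)=4.
Sorted degree sequence of G1: [5, 5, 5, 5, 4, 4, 4, 2].
Degrees in G2: deg(0)=4, deg(1)=0, deg(2)=2, deg(3)=3, deg(4)=2, deg(5)=3, deg(6)=3, deg(7)=3.
Sorted degree sequence of G2: [4, 3, 3, 3, 3, 2, 2, 0].
The (sorted) degree sequence is an isomorphism invariant, so since G1 and G2 have different degree sequences they cannot be isomorphic.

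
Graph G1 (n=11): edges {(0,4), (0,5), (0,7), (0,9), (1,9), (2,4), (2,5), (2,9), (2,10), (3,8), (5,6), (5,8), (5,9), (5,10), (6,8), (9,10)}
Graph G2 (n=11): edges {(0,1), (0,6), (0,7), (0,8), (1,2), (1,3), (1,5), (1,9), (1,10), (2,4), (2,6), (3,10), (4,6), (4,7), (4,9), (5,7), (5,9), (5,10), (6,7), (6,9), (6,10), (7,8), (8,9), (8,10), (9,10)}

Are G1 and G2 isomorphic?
No, not isomorphic

The graphs are NOT isomorphic.

Counting triangles (3-cliques): G1 has 6, G2 has 12.
Triangle count is an isomorphism invariant, so differing triangle counts rule out isomorphism.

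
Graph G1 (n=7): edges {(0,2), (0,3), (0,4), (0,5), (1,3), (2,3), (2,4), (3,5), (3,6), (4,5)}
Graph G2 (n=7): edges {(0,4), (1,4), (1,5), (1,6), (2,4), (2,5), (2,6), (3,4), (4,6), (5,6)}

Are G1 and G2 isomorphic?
Yes, isomorphic

The graphs are isomorphic.
One valid mapping φ: V(G1) → V(G2): 0→6, 1→0, 2→2, 3→4, 4→5, 5→1, 6→3

Verify φ preserves adjacency — for each edge of G1, its image is an edge of G2:
  (0,2) → (φ(0),φ(2)) = (2,6) ∈ E(G2) ✓
  (0,3) → (φ(0),φ(3)) = (4,6) ∈ E(G2) ✓
  (0,4) → (φ(0),φ(4)) = (5,6) ∈ E(G2) ✓
  (0,5) → (φ(0),φ(5)) = (1,6) ∈ E(G2) ✓
  (1,3) → (φ(1),φ(3)) = (0,4) ∈ E(G2) ✓
  (2,3) → (φ(2),φ(3)) = (2,4) ∈ E(G2) ✓
  (2,4) → (φ(2),φ(4)) = (2,5) ∈ E(G2) ✓
  (3,5) → (φ(3),φ(5)) = (1,4) ∈ E(G2) ✓
  (3,6) → (φ(3),φ(6)) = (3,4) ∈ E(G2) ✓
  (4,5) → (φ(4),φ(5)) = (1,5) ∈ E(G2) ✓
All 10 edges of G1 map to edges of G2, and |E(G1)| = |E(G2)| = 10, so φ is a bijection on edges as well as vertices. Hence G1 ≅ G2.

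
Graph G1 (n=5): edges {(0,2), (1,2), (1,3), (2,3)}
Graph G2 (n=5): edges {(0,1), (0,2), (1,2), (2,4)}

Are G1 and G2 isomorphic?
Yes, isomorphic

The graphs are isomorphic.
One valid mapping φ: V(G1) → V(G2): 0→4, 1→1, 2→2, 3→0, 4→3

Verify φ preserves adjacency — for each edge of G1, its image is an edge of G2:
  (0,2) → (φ(0),φ(2)) = (2,4) ∈ E(G2) ✓
  (1,2) → (φ(1),φ(2)) = (1,2) ∈ E(G2) ✓
  (1,3) → (φ(1),φ(3)) = (0,1) ∈ E(G2) ✓
  (2,3) → (φ(2),φ(3)) = (0,2) ∈ E(G2) ✓
All 4 edges of G1 map to edges of G2, and |E(G1)| = |E(G2)| = 4, so φ is a bijection on edges as well as vertices. Hence G1 ≅ G2.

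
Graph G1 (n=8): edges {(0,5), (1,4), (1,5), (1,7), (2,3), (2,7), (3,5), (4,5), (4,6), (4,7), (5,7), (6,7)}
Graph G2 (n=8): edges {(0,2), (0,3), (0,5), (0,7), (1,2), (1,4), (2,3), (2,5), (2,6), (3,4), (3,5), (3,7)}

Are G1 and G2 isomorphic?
Yes, isomorphic

The graphs are isomorphic.
One valid mapping φ: V(G1) → V(G2): 0→6, 1→5, 2→4, 3→1, 4→0, 5→2, 6→7, 7→3

Verify φ preserves adjacency — for each edge of G1, its image is an edge of G2:
  (0,5) → (φ(0),φ(5)) = (2,6) ∈ E(G2) ✓
  (1,4) → (φ(1),φ(4)) = (0,5) ∈ E(G2) ✓
  (1,5) → (φ(1),φ(5)) = (2,5) ∈ E(G2) ✓
  (1,7) → (φ(1),φ(7)) = (3,5) ∈ E(G2) ✓
  (2,3) → (φ(2),φ(3)) = (1,4) ∈ E(G2) ✓
  (2,7) → (φ(2),φ(7)) = (3,4) ∈ E(G2) ✓
  (3,5) → (φ(3),φ(5)) = (1,2) ∈ E(G2) ✓
  (4,5) → (φ(4),φ(5)) = (0,2) ∈ E(G2) ✓
  (4,6) → (φ(4),φ(6)) = (0,7) ∈ E(G2) ✓
  (4,7) → (φ(4),φ(7)) = (0,3) ∈ E(G2) ✓
  (5,7) → (φ(5),φ(7)) = (2,3) ∈ E(G2) ✓
  (6,7) → (φ(6),φ(7)) = (3,7) ∈ E(G2) ✓
All 12 edges of G1 map to edges of G2, and |E(G1)| = |E(G2)| = 12, so φ is a bijection on edges as well as vertices. Hence G1 ≅ G2.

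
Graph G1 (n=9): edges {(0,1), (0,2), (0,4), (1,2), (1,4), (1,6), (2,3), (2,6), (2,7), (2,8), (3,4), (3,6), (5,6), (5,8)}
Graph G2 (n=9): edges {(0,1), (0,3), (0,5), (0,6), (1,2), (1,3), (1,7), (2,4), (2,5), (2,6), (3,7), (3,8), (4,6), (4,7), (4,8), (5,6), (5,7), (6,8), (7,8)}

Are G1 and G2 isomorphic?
No, not isomorphic

The graphs are NOT isomorphic.

Degrees in G1: deg(0)=3, deg(1)=4, deg(2)=6, deg(3)=3, deg(4)=3, deg(5)=2, deg(6)=4, deg(7)=1, deg(8)=2.
Sorted degree sequence of G1: [6, 4, 4, 3, 3, 3, 2, 2, 1].
Degrees in G2: deg(0)=4, deg(1)=4, deg(2)=4, deg(3)=4, deg(4)=4, deg(5)=4, deg(6)=5, deg(7)=5, deg(8)=4.
Sorted degree sequence of G2: [5, 5, 4, 4, 4, 4, 4, 4, 4].
The (sorted) degree sequence is an isomorphism invariant, so since G1 and G2 have different degree sequences they cannot be isomorphic.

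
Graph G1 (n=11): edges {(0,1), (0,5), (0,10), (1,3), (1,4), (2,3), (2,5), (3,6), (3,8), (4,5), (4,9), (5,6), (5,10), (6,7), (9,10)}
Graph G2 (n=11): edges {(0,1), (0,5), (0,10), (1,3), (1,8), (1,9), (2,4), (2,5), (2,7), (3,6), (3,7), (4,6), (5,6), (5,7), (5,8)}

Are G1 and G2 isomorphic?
Yes, isomorphic

The graphs are isomorphic.
One valid mapping φ: V(G1) → V(G2): 0→7, 1→3, 2→8, 3→1, 4→6, 5→5, 6→0, 7→10, 8→9, 9→4, 10→2

Verify φ preserves adjacency — for each edge of G1, its image is an edge of G2:
  (0,1) → (φ(0),φ(1)) = (3,7) ∈ E(G2) ✓
  (0,5) → (φ(0),φ(5)) = (5,7) ∈ E(G2) ✓
  (0,10) → (φ(0),φ(10)) = (2,7) ∈ E(G2) ✓
  (1,3) → (φ(1),φ(3)) = (1,3) ∈ E(G2) ✓
  (1,4) → (φ(1),φ(4)) = (3,6) ∈ E(G2) ✓
  (2,3) → (φ(2),φ(3)) = (1,8) ∈ E(G2) ✓
  (2,5) → (φ(2),φ(5)) = (5,8) ∈ E(G2) ✓
  (3,6) → (φ(3),φ(6)) = (0,1) ∈ E(G2) ✓
  (3,8) → (φ(3),φ(8)) = (1,9) ∈ E(G2) ✓
  (4,5) → (φ(4),φ(5)) = (5,6) ∈ E(G2) ✓
  (4,9) → (φ(4),φ(9)) = (4,6) ∈ E(G2) ✓
  (5,6) → (φ(5),φ(6)) = (0,5) ∈ E(G2) ✓
  (5,10) → (φ(5),φ(10)) = (2,5) ∈ E(G2) ✓
  (6,7) → (φ(6),φ(7)) = (0,10) ∈ E(G2) ✓
  (9,10) → (φ(9),φ(10)) = (2,4) ∈ E(G2) ✓
All 15 edges of G1 map to edges of G2, and |E(G1)| = |E(G2)| = 15, so φ is a bijection on edges as well as vertices. Hence G1 ≅ G2.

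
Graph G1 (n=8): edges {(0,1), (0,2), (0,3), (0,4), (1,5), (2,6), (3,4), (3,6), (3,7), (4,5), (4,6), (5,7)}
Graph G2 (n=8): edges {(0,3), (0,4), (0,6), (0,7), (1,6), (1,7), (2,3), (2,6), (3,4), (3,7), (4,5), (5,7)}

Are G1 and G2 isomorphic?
Yes, isomorphic

The graphs are isomorphic.
One valid mapping φ: V(G1) → V(G2): 0→7, 1→1, 2→5, 3→3, 4→0, 5→6, 6→4, 7→2

Verify φ preserves adjacency — for each edge of G1, its image is an edge of G2:
  (0,1) → (φ(0),φ(1)) = (1,7) ∈ E(G2) ✓
  (0,2) → (φ(0),φ(2)) = (5,7) ∈ E(G2) ✓
  (0,3) → (φ(0),φ(3)) = (3,7) ∈ E(G2) ✓
  (0,4) → (φ(0),φ(4)) = (0,7) ∈ E(G2) ✓
  (1,5) → (φ(1),φ(5)) = (1,6) ∈ E(G2) ✓
  (2,6) → (φ(2),φ(6)) = (4,5) ∈ E(G2) ✓
  (3,4) → (φ(3),φ(4)) = (0,3) ∈ E(G2) ✓
  (3,6) → (φ(3),φ(6)) = (3,4) ∈ E(G2) ✓
  (3,7) → (φ(3),φ(7)) = (2,3) ∈ E(G2) ✓
  (4,5) → (φ(4),φ(5)) = (0,6) ∈ E(G2) ✓
  (4,6) → (φ(4),φ(6)) = (0,4) ∈ E(G2) ✓
  (5,7) → (φ(5),φ(7)) = (2,6) ∈ E(G2) ✓
All 12 edges of G1 map to edges of G2, and |E(G1)| = |E(G2)| = 12, so φ is a bijection on edges as well as vertices. Hence G1 ≅ G2.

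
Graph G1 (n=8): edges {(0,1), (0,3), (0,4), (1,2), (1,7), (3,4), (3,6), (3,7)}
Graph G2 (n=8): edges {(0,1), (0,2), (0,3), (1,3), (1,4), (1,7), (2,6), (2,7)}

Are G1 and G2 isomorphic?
Yes, isomorphic

The graphs are isomorphic.
One valid mapping φ: V(G1) → V(G2): 0→0, 1→2, 2→6, 3→1, 4→3, 5→5, 6→4, 7→7

Verify φ preserves adjacency — for each edge of G1, its image is an edge of G2:
  (0,1) → (φ(0),φ(1)) = (0,2) ∈ E(G2) ✓
  (0,3) → (φ(0),φ(3)) = (0,1) ∈ E(G2) ✓
  (0,4) → (φ(0),φ(4)) = (0,3) ∈ E(G2) ✓
  (1,2) → (φ(1),φ(2)) = (2,6) ∈ E(G2) ✓
  (1,7) → (φ(1),φ(7)) = (2,7) ∈ E(G2) ✓
  (3,4) → (φ(3),φ(4)) = (1,3) ∈ E(G2) ✓
  (3,6) → (φ(3),φ(6)) = (1,4) ∈ E(G2) ✓
  (3,7) → (φ(3),φ(7)) = (1,7) ∈ E(G2) ✓
All 8 edges of G1 map to edges of G2, and |E(G1)| = |E(G2)| = 8, so φ is a bijection on edges as well as vertices. Hence G1 ≅ G2.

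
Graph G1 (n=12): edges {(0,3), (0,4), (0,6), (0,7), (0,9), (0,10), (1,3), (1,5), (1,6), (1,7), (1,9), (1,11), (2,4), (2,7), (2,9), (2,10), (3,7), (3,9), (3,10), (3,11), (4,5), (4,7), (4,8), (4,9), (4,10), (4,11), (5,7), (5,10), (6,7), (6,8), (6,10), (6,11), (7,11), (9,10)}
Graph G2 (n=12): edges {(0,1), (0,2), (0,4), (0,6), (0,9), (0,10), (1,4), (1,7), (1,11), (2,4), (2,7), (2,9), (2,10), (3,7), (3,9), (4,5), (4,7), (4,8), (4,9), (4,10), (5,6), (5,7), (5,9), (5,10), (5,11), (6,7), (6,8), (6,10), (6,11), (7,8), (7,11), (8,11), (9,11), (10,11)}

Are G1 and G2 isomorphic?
Yes, isomorphic

The graphs are isomorphic.
One valid mapping φ: V(G1) → V(G2): 0→5, 1→0, 2→8, 3→10, 4→7, 5→1, 6→9, 7→4, 8→3, 9→6, 10→11, 11→2

Verify φ preserves adjacency — for each edge of G1, its image is an edge of G2:
  (0,3) → (φ(0),φ(3)) = (5,10) ∈ E(G2) ✓
  (0,4) → (φ(0),φ(4)) = (5,7) ∈ E(G2) ✓
  (0,6) → (φ(0),φ(6)) = (5,9) ∈ E(G2) ✓
  (0,7) → (φ(0),φ(7)) = (4,5) ∈ E(G2) ✓
  (0,9) → (φ(0),φ(9)) = (5,6) ∈ E(G2) ✓
  (0,10) → (φ(0),φ(10)) = (5,11) ∈ E(G2) ✓
  (1,3) → (φ(1),φ(3)) = (0,10) ∈ E(G2) ✓
  (1,5) → (φ(1),φ(5)) = (0,1) ∈ E(G2) ✓
  (1,6) → (φ(1),φ(6)) = (0,9) ∈ E(G2) ✓
  (1,7) → (φ(1),φ(7)) = (0,4) ∈ E(G2) ✓
  (1,9) → (φ(1),φ(9)) = (0,6) ∈ E(G2) ✓
  (1,11) → (φ(1),φ(11)) = (0,2) ∈ E(G2) ✓
  (2,4) → (φ(2),φ(4)) = (7,8) ∈ E(G2) ✓
  (2,7) → (φ(2),φ(7)) = (4,8) ∈ E(G2) ✓
  (2,9) → (φ(2),φ(9)) = (6,8) ∈ E(G2) ✓
  (2,10) → (φ(2),φ(10)) = (8,11) ∈ E(G2) ✓
  (3,7) → (φ(3),φ(7)) = (4,10) ∈ E(G2) ✓
  (3,9) → (φ(3),φ(9)) = (6,10) ∈ E(G2) ✓
  (3,10) → (φ(3),φ(10)) = (10,11) ∈ E(G2) ✓
  (3,11) → (φ(3),φ(11)) = (2,10) ∈ E(G2) ✓
  (4,5) → (φ(4),φ(5)) = (1,7) ∈ E(G2) ✓
  (4,7) → (φ(4),φ(7)) = (4,7) ∈ E(G2) ✓
  (4,8) → (φ(4),φ(8)) = (3,7) ∈ E(G2) ✓
  (4,9) → (φ(4),φ(9)) = (6,7) ∈ E(G2) ✓
  (4,10) → (φ(4),φ(10)) = (7,11) ∈ E(G2) ✓
  (4,11) → (φ(4),φ(11)) = (2,7) ∈ E(G2) ✓
  (5,7) → (φ(5),φ(7)) = (1,4) ∈ E(G2) ✓
  (5,10) → (φ(5),φ(10)) = (1,11) ∈ E(G2) ✓
  (6,7) → (φ(6),φ(7)) = (4,9) ∈ E(G2) ✓
  (6,8) → (φ(6),φ(8)) = (3,9) ∈ E(G2) ✓
  (6,10) → (φ(6),φ(10)) = (9,11) ∈ E(G2) ✓
  (6,11) → (φ(6),φ(11)) = (2,9) ∈ E(G2) ✓
  (7,11) → (φ(7),φ(11)) = (2,4) ∈ E(G2) ✓
  (9,10) → (φ(9),φ(10)) = (6,11) ∈ E(G2) ✓
All 34 edges of G1 map to edges of G2, and |E(G1)| = |E(G2)| = 34, so φ is a bijection on edges as well as vertices. Hence G1 ≅ G2.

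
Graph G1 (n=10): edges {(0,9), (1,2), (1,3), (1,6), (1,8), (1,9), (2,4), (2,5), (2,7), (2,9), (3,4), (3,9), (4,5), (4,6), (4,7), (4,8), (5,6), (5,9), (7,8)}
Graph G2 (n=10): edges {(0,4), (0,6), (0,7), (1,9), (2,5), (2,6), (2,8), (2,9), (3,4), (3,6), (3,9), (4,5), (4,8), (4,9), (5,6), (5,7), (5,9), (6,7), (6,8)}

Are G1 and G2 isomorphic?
Yes, isomorphic

The graphs are isomorphic.
One valid mapping φ: V(G1) → V(G2): 0→1, 1→4, 2→5, 3→3, 4→6, 5→2, 6→8, 7→7, 8→0, 9→9

Verify φ preserves adjacency — for each edge of G1, its image is an edge of G2:
  (0,9) → (φ(0),φ(9)) = (1,9) ∈ E(G2) ✓
  (1,2) → (φ(1),φ(2)) = (4,5) ∈ E(G2) ✓
  (1,3) → (φ(1),φ(3)) = (3,4) ∈ E(G2) ✓
  (1,6) → (φ(1),φ(6)) = (4,8) ∈ E(G2) ✓
  (1,8) → (φ(1),φ(8)) = (0,4) ∈ E(G2) ✓
  (1,9) → (φ(1),φ(9)) = (4,9) ∈ E(G2) ✓
  (2,4) → (φ(2),φ(4)) = (5,6) ∈ E(G2) ✓
  (2,5) → (φ(2),φ(5)) = (2,5) ∈ E(G2) ✓
  (2,7) → (φ(2),φ(7)) = (5,7) ∈ E(G2) ✓
  (2,9) → (φ(2),φ(9)) = (5,9) ∈ E(G2) ✓
  (3,4) → (φ(3),φ(4)) = (3,6) ∈ E(G2) ✓
  (3,9) → (φ(3),φ(9)) = (3,9) ∈ E(G2) ✓
  (4,5) → (φ(4),φ(5)) = (2,6) ∈ E(G2) ✓
  (4,6) → (φ(4),φ(6)) = (6,8) ∈ E(G2) ✓
  (4,7) → (φ(4),φ(7)) = (6,7) ∈ E(G2) ✓
  (4,8) → (φ(4),φ(8)) = (0,6) ∈ E(G2) ✓
  (5,6) → (φ(5),φ(6)) = (2,8) ∈ E(G2) ✓
  (5,9) → (φ(5),φ(9)) = (2,9) ∈ E(G2) ✓
  (7,8) → (φ(7),φ(8)) = (0,7) ∈ E(G2) ✓
All 19 edges of G1 map to edges of G2, and |E(G1)| = |E(G2)| = 19, so φ is a bijection on edges as well as vertices. Hence G1 ≅ G2.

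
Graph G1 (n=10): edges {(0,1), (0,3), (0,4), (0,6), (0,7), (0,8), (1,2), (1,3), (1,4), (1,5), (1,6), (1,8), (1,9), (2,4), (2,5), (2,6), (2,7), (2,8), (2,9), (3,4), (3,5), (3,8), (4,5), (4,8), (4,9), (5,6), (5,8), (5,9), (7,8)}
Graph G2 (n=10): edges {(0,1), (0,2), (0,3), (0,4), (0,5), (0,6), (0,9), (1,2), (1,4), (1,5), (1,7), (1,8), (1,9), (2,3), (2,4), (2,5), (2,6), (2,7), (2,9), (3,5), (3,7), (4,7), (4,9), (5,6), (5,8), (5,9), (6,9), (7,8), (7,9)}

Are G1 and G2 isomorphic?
Yes, isomorphic

The graphs are isomorphic.
One valid mapping φ: V(G1) → V(G2): 0→7, 1→2, 2→5, 3→4, 4→9, 5→0, 6→3, 7→8, 8→1, 9→6

Verify φ preserves adjacency — for each edge of G1, its image is an edge of G2:
  (0,1) → (φ(0),φ(1)) = (2,7) ∈ E(G2) ✓
  (0,3) → (φ(0),φ(3)) = (4,7) ∈ E(G2) ✓
  (0,4) → (φ(0),φ(4)) = (7,9) ∈ E(G2) ✓
  (0,6) → (φ(0),φ(6)) = (3,7) ∈ E(G2) ✓
  (0,7) → (φ(0),φ(7)) = (7,8) ∈ E(G2) ✓
  (0,8) → (φ(0),φ(8)) = (1,7) ∈ E(G2) ✓
  (1,2) → (φ(1),φ(2)) = (2,5) ∈ E(G2) ✓
  (1,3) → (φ(1),φ(3)) = (2,4) ∈ E(G2) ✓
  (1,4) → (φ(1),φ(4)) = (2,9) ∈ E(G2) ✓
  (1,5) → (φ(1),φ(5)) = (0,2) ∈ E(G2) ✓
  (1,6) → (φ(1),φ(6)) = (2,3) ∈ E(G2) ✓
  (1,8) → (φ(1),φ(8)) = (1,2) ∈ E(G2) ✓
  (1,9) → (φ(1),φ(9)) = (2,6) ∈ E(G2) ✓
  (2,4) → (φ(2),φ(4)) = (5,9) ∈ E(G2) ✓
  (2,5) → (φ(2),φ(5)) = (0,5) ∈ E(G2) ✓
  (2,6) → (φ(2),φ(6)) = (3,5) ∈ E(G2) ✓
  (2,7) → (φ(2),φ(7)) = (5,8) ∈ E(G2) ✓
  (2,8) → (φ(2),φ(8)) = (1,5) ∈ E(G2) ✓
  (2,9) → (φ(2),φ(9)) = (5,6) ∈ E(G2) ✓
  (3,4) → (φ(3),φ(4)) = (4,9) ∈ E(G2) ✓
  (3,5) → (φ(3),φ(5)) = (0,4) ∈ E(G2) ✓
  (3,8) → (φ(3),φ(8)) = (1,4) ∈ E(G2) ✓
  (4,5) → (φ(4),φ(5)) = (0,9) ∈ E(G2) ✓
  (4,8) → (φ(4),φ(8)) = (1,9) ∈ E(G2) ✓
  (4,9) → (φ(4),φ(9)) = (6,9) ∈ E(G2) ✓
  (5,6) → (φ(5),φ(6)) = (0,3) ∈ E(G2) ✓
  (5,8) → (φ(5),φ(8)) = (0,1) ∈ E(G2) ✓
  (5,9) → (φ(5),φ(9)) = (0,6) ∈ E(G2) ✓
  (7,8) → (φ(7),φ(8)) = (1,8) ∈ E(G2) ✓
All 29 edges of G1 map to edges of G2, and |E(G1)| = |E(G2)| = 29, so φ is a bijection on edges as well as vertices. Hence G1 ≅ G2.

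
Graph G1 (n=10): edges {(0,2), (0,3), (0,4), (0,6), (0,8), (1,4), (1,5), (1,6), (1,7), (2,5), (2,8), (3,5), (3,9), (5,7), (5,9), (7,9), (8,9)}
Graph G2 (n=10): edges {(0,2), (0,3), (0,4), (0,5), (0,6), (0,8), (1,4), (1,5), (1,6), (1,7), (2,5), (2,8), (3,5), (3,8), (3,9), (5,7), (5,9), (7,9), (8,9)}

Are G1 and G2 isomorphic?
No, not isomorphic

The graphs are NOT isomorphic.

Counting edges: G1 has 17 edge(s); G2 has 19 edge(s).
Edge count is an isomorphism invariant (a bijection on vertices induces a bijection on edges), so differing edge counts rule out isomorphism.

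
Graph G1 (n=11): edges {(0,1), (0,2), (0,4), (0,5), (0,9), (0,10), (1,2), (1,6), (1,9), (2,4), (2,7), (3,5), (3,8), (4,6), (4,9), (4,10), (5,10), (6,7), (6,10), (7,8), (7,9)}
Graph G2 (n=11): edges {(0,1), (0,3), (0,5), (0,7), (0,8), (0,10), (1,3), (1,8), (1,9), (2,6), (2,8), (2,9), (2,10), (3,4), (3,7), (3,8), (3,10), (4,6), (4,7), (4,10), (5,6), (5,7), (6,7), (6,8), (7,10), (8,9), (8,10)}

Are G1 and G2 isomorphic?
No, not isomorphic

The graphs are NOT isomorphic.

Counting triangles (3-cliques): G1 has 7, G2 has 20.
Triangle count is an isomorphism invariant, so differing triangle counts rule out isomorphism.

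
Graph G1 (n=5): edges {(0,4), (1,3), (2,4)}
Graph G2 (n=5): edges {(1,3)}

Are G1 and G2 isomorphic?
No, not isomorphic

The graphs are NOT isomorphic.

Connected components of G1: 2 component(s) with vertex sets [[1, 3], [0, 2, 4]], sizes [2, 3].
Connected components of G2: 4 component(s) with vertex sets [[0], [2], [4], [1, 3]], sizes [1, 1, 1, 2].
The number of connected components (and the multiset of component sizes) is an isomorphism invariant — an isomorphism maps each component of G1 bijectively onto a component of G2. Since G1 has 2 component(s) and G2 has 4, they cannot be isomorphic.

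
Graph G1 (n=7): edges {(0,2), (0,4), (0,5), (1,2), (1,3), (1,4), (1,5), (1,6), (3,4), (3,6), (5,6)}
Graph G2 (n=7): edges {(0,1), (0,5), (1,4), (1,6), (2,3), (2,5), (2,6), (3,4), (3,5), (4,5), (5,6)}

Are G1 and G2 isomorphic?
Yes, isomorphic

The graphs are isomorphic.
One valid mapping φ: V(G1) → V(G2): 0→1, 1→5, 2→0, 3→2, 4→6, 5→4, 6→3

Verify φ preserves adjacency — for each edge of G1, its image is an edge of G2:
  (0,2) → (φ(0),φ(2)) = (0,1) ∈ E(G2) ✓
  (0,4) → (φ(0),φ(4)) = (1,6) ∈ E(G2) ✓
  (0,5) → (φ(0),φ(5)) = (1,4) ∈ E(G2) ✓
  (1,2) → (φ(1),φ(2)) = (0,5) ∈ E(G2) ✓
  (1,3) → (φ(1),φ(3)) = (2,5) ∈ E(G2) ✓
  (1,4) → (φ(1),φ(4)) = (5,6) ∈ E(G2) ✓
  (1,5) → (φ(1),φ(5)) = (4,5) ∈ E(G2) ✓
  (1,6) → (φ(1),φ(6)) = (3,5) ∈ E(G2) ✓
  (3,4) → (φ(3),φ(4)) = (2,6) ∈ E(G2) ✓
  (3,6) → (φ(3),φ(6)) = (2,3) ∈ E(G2) ✓
  (5,6) → (φ(5),φ(6)) = (3,4) ∈ E(G2) ✓
All 11 edges of G1 map to edges of G2, and |E(G1)| = |E(G2)| = 11, so φ is a bijection on edges as well as vertices. Hence G1 ≅ G2.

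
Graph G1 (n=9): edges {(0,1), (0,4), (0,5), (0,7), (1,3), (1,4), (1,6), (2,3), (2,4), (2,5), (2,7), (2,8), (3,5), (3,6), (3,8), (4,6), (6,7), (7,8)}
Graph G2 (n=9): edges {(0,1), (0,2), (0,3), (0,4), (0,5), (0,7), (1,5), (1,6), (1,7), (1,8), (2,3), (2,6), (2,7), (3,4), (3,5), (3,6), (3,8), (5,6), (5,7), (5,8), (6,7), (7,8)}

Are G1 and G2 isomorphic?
No, not isomorphic

The graphs are NOT isomorphic.

Counting triangles (3-cliques): G1 has 6, G2 has 18.
Triangle count is an isomorphism invariant, so differing triangle counts rule out isomorphism.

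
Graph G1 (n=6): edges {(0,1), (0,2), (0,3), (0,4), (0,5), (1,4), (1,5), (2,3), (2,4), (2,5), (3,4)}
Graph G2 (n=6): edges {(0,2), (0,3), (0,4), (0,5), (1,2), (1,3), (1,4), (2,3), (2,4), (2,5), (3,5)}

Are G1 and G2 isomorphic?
Yes, isomorphic

The graphs are isomorphic.
One valid mapping φ: V(G1) → V(G2): 0→2, 1→4, 2→3, 3→5, 4→0, 5→1

Verify φ preserves adjacency — for each edge of G1, its image is an edge of G2:
  (0,1) → (φ(0),φ(1)) = (2,4) ∈ E(G2) ✓
  (0,2) → (φ(0),φ(2)) = (2,3) ∈ E(G2) ✓
  (0,3) → (φ(0),φ(3)) = (2,5) ∈ E(G2) ✓
  (0,4) → (φ(0),φ(4)) = (0,2) ∈ E(G2) ✓
  (0,5) → (φ(0),φ(5)) = (1,2) ∈ E(G2) ✓
  (1,4) → (φ(1),φ(4)) = (0,4) ∈ E(G2) ✓
  (1,5) → (φ(1),φ(5)) = (1,4) ∈ E(G2) ✓
  (2,3) → (φ(2),φ(3)) = (3,5) ∈ E(G2) ✓
  (2,4) → (φ(2),φ(4)) = (0,3) ∈ E(G2) ✓
  (2,5) → (φ(2),φ(5)) = (1,3) ∈ E(G2) ✓
  (3,4) → (φ(3),φ(4)) = (0,5) ∈ E(G2) ✓
All 11 edges of G1 map to edges of G2, and |E(G1)| = |E(G2)| = 11, so φ is a bijection on edges as well as vertices. Hence G1 ≅ G2.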